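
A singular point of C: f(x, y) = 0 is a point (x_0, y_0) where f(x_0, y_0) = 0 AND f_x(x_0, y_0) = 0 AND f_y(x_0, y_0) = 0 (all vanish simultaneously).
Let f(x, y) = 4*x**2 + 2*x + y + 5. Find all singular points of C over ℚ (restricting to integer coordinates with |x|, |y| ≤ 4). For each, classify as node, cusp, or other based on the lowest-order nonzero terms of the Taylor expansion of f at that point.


No singular points in the scanned grid; C is smooth there.

Compute partial derivatives:
  f_x = 8*x + 2.
  f_y = 1.
f_y = 1 is a nonzero constant, so f_y never vanishes: no point (x, y) can satisfy f = f_x = f_y = 0. In particular no (x, y) ∈ {−4, ..., 4}² is singular; the curve is smooth.


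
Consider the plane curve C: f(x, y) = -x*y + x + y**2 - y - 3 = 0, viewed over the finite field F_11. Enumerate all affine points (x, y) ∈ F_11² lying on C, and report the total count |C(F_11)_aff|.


Affine F_11-points: {(1, 6), (1, 7), (3, 0), (3, 4), (6, 8), (6, 10), (7, 3), (7, 5), (10, 2), (10, 9)}; count = 10.

For each of the 121 pairs (x, y) ∈ F_11², evaluate f(x, y) mod 11. Record the zeros.
  x = 0: [0↦8, 1↦8, 2↦10, 3↦3, 4↦9, 5↦6, 6↦5, 7↦6, 8↦9, 9↦3, 10↦10]  zeros at y ∈ ∅
  x = 1: [0↦9, 1↦8, 2↦9, 3↦1, 4↦6, 5↦2, 6↦0, 7↦0, 8↦2, 9↦6, 10↦1]  zeros at y ∈ {6, 7}
  x = 2: [0↦10, 1↦8, 2↦8, 3↦10, 4↦3, 5↦9, 6↦6, 7↦5, 8↦6, 9↦9, 10↦3]  zeros at y ∈ ∅
  x = 3: [0↦0, 1↦8, 2↦7, 3↦8, 4↦0, 5↦5, 6↦1, 7↦10, 8↦10, 9↦1, 10↦5]  zeros at y ∈ {0, 4}
  x = 4: [0↦1, 1↦8, 2↦6, 3↦6, 4↦8, 5↦1, 6↦7, 7↦4, 8↦3, 9↦4, 10↦7]  zeros at y ∈ ∅
  x = 5: [0↦2, 1↦8, 2↦5, 3↦4, 4↦5, 5↦8, 6↦2, 7↦9, 8↦7, 9↦7, 10↦9]  zeros at y ∈ ∅
  x = 6: [0↦3, 1↦8, 2↦4, 3↦2, 4↦2, 5↦4, 6↦8, 7↦3, 8↦0, 9↦10, 10↦0]  zeros at y ∈ {8, 10}
  x = 7: [0↦4, 1↦8, 2↦3, 3↦0, 4↦10, 5↦0, 6↦3, 7↦8, 8↦4, 9↦2, 10↦2]  zeros at y ∈ {3, 5}
  x = 8: [0↦5, 1↦8, 2↦2, 3↦9, 4↦7, 5↦7, 6↦9, 7↦2, 8↦8, 9↦5, 10↦4]  zeros at y ∈ ∅
  x = 9: [0↦6, 1↦8, 2↦1, 3↦7, 4↦4, 5↦3, 6↦4, 7↦7, 8↦1, 9↦8, 10↦6]  zeros at y ∈ ∅
  x = 10: [0↦7, 1↦8, 2↦0, 3↦5, 4↦1, 5↦10, 6↦10, 7↦1, 8↦5, 9↦0, 10↦8]  zeros at y ∈ {2, 9}
Collecting zeros: affine points = {(1, 6), (1, 7), (3, 0), (3, 4), (6, 8), (6, 10), (7, 3), (7, 5), (10, 2), (10, 9)}.
Total count |C(F_11)_aff| = 10.


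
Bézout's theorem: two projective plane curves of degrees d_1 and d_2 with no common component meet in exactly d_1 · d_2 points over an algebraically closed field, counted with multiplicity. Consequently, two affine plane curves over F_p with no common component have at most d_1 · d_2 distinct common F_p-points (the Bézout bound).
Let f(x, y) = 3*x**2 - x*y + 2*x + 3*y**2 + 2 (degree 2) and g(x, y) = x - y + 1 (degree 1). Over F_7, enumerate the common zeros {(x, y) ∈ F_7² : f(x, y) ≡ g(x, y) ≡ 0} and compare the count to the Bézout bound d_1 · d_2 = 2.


Common zeros: ∅; count = 0; Bézout bound = 2.

deg(f) = 2, deg(g) = 1, so Bézout bound = 2.
Scan x ∈ F_7. For each x, list the y ∈ F_7 with f(x, y) ≡ 0 and those with g(x, y) ≡ 0 (mod 7); the common zeros in that column are the intersection.
  x = 0: f ≡ 0 at y ∈ {2, 5}; g ≡ 0 at y ∈ {1}; common: ∅.
  x = 1: f ≡ 0 at y ∈ {0, 5}; g ≡ 0 at y ∈ {2}; common: ∅.
  x = 2: f ≡ 0 at y ∈ ∅; g ≡ 0 at y ∈ {3}; common: ∅.
  x = 3: f ≡ 0 at y ∈ {0, 1}; g ≡ 0 at y ∈ {4}; common: ∅.
  x = 4: f ≡ 0 at y ∈ ∅; g ≡ 0 at y ∈ {5}; common: ∅.
  x = 5: f ≡ 0 at y ∈ ∅; g ≡ 0 at y ∈ {6}; common: ∅.
  x = 6: f ≡ 0 at y ∈ {1}; g ≡ 0 at y ∈ {0}; common: ∅.
Collecting: common zeros = ∅, so the count is 0.
Comparison with the Bézout bound: 0 ≤ 2 = deg(f)·deg(g), as expected for curves with no common component (the affine F_7-count falls short of the bound because intersections may lie at infinity, over extension fields, or carry multiplicity).


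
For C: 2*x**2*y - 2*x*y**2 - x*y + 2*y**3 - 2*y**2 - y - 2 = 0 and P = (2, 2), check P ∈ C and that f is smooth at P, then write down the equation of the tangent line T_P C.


Tangent line at P: 6*x + 5*y - 22 = 0.

Step 1: f(2, 2) = 0, so P lies on C.
Step 2: partial derivatives
  f_x(x, y) = 4*x*y - 2*y**2 - y, f_y(x, y) = 2*x**2 - 4*x*y - x + 6*y**2 - 4*y - 1.
  f_x(P) = 6, f_y(P) = 5 (gradient nonzero, so P is smooth).
Step 3: tangent line at P: 6·(x − 2) + 5·(y − 2) = 0.
Expanding: 6*x + 5*y - 22 = 0.


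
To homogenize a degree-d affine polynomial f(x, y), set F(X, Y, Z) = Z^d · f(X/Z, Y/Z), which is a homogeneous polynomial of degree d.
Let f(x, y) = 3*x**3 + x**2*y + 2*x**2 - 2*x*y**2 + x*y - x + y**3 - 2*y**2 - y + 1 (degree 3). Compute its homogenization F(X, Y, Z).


F(X, Y, Z) = 3*X**3 + X**2*Y + 2*X**2*Z - 2*X*Y**2 + X*Y*Z - X*Z**2 + Y**3 - 2*Y**2*Z - Y*Z**2 + Z**3

deg(f) = 3.
Substitute x = X/Z, y = Y/Z into f, then multiply by Z^3.
  monomial 3·x^3·y^0 ↦ 3·X^3·Y^0·Z^0.
  monomial 1·x^2·y^1 ↦ 1·X^2·Y^1·Z^0.
  monomial 2·x^2·y^0 ↦ 2·X^2·Y^0·Z^1.
  monomial -2·x^1·y^2 ↦ -2·X^1·Y^2·Z^0.
  monomial 1·x^1·y^1 ↦ 1·X^1·Y^1·Z^1.
  monomial -1·x^1·y^0 ↦ -1·X^1·Y^0·Z^2.
  monomial 1·x^0·y^3 ↦ 1·X^0·Y^3·Z^0.
  monomial -2·x^0·y^2 ↦ -2·X^0·Y^2·Z^1.
  monomial -1·x^0·y^1 ↦ -1·X^0·Y^1·Z^2.
  monomial 1·x^0·y^0 ↦ 1·X^0·Y^0·Z^3.
Collecting: F(X, Y, Z) = 3*X**3 + X**2*Y + 2*X**2*Z - 2*X*Y**2 + X*Y*Z - X*Z**2 + Y**3 - 2*Y**2*Z - Y*Z**2 + Z**3.


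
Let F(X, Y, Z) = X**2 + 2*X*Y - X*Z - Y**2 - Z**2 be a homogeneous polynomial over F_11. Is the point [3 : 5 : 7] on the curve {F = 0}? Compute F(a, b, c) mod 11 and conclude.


F(3,5,7) ≡ 10 (mod 11); P is NOT on the curve.

Evaluate F(3, 5, 7) term-by-term (mod 11).
  X**2 ↦ 1·9·1·1 = 9
  2*X*Y ↦ 2·3·5·1 = 30
  -X*Z ↦ -1·3·1·7 = -21
  -Y**2 ↦ -1·1·25·1 = -25
  -Z**2 ↦ -1·1·1·49 = -49
Sum: F(3, 5, 7) = (9) + (30) + (-21) + (-25) + (-49) = -56.
Reducing mod 11: -56 ≡ 10 (mod 11).
Since F(a, b, c) ≡ 10 ≠ 0 (mod 11), P does NOT lie on the curve.


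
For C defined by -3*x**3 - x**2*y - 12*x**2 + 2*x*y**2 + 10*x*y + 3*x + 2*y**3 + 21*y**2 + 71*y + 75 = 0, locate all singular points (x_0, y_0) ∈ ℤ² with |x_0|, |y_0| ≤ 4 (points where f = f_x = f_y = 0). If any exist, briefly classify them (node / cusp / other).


Singular points: {(-1, -3)}; classification: cusp.

Compute partial derivatives:
  f_x = -9*x**2 - 2*x*y - 24*x + 2*y**2 + 10*y + 3.
  f_y = -x**2 + 4*x*y + 10*x + 6*y**2 + 42*y + 71.
Scan x_0 ∈ {−4, ..., 4}. For each x_0, f_y(x_0, y) is a polynomial in y; find its integer roots y ∈ {−4, ..., 4}, then test f_x and f at those candidates.
  x = -4: f_y(-4, y) = 6*y**2 + 26*y + 15; no integer root y with |y| ≤ 4.
  x = -3: f_y(-3, y) = 6*y**2 + 30*y + 32; no integer root y with |y| ≤ 4.
  x = -2: f_y(-2, y) = 6*y**2 + 34*y + 47; no integer root y with |y| ≤ 4.
  x = -1: f_y(-1, y) = 6*y**2 + 38*y + 60; vanishes at y ∈ {-3}. (-1, -3): f_x = 0, f = 0 — SINGULAR.
  x = 0: f_y(0, y) = 6*y**2 + 42*y + 71; no integer root y with |y| ≤ 4.
  x = 1: f_y(1, y) = 6*y**2 + 46*y + 80; no integer root y with |y| ≤ 4.
  x = 2: f_y(2, y) = 6*y**2 + 50*y + 87; no integer root y with |y| ≤ 4.
  x = 3: f_y(3, y) = 6*y**2 + 54*y + 92; no integer root y with |y| ≤ 4.
  x = 4: f_y(4, y) = 6*y**2 + 58*y + 95; no integer root y with |y| ≤ 4.
Only singular point on the grid: (-1, -3).
Classify: substitute x = -1 + u, y = -3 + v and expand: f = -3*u**3 - u**2*v + 2*u*v**2 + 2*v**3 + v**2.
No constant or linear terms (consistent with a singular point). Quadratic part: v**2. Cubic part: -3*u**3 - u**2*v + 2*u*v**2 + 2*v**3.
The quadratic part v**2 is a perfect square, so there is a single (double) tangent line v = 0, i.e. y = -3. Restricting the cubic part to that line (v = 0) leaves -3*u**3 ≠ 0, so f is not divisible by v and the branch is v² ≈ 3*u**3 to lowest order — this is a cusp.
Classification: cusp.


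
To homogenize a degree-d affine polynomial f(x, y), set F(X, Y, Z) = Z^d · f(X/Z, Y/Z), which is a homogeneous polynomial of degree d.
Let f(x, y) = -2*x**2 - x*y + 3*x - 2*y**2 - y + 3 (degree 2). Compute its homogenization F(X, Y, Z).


F(X, Y, Z) = -2*X**2 - X*Y + 3*X*Z - 2*Y**2 - Y*Z + 3*Z**2

deg(f) = 2.
Substitute x = X/Z, y = Y/Z into f, then multiply by Z^2.
  monomial -2·x^2·y^0 ↦ -2·X^2·Y^0·Z^0.
  monomial -1·x^1·y^1 ↦ -1·X^1·Y^1·Z^0.
  monomial 3·x^1·y^0 ↦ 3·X^1·Y^0·Z^1.
  monomial -2·x^0·y^2 ↦ -2·X^0·Y^2·Z^0.
  monomial -1·x^0·y^1 ↦ -1·X^0·Y^1·Z^1.
  monomial 3·x^0·y^0 ↦ 3·X^0·Y^0·Z^2.
Collecting: F(X, Y, Z) = -2*X**2 - X*Y + 3*X*Z - 2*Y**2 - Y*Z + 3*Z**2.


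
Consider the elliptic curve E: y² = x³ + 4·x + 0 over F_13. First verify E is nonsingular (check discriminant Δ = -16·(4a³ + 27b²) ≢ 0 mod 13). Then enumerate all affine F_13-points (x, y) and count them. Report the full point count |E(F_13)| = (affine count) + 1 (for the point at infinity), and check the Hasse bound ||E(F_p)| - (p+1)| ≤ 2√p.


Affine points = {(0, 0), (2, 4), (2, 9), (3, 0), (10, 0), (11, 6), (11, 7)}; affine count = 7; |E(F_13)| = 8.

Discriminant check: Δ ∝ 4a³ + 27b² = 4·4³ + 27·0² = 4·64 + 27·0 ≡ 9 (mod 13). Nonzero ⇒ E is nonsingular.
For each x ∈ F_13, compute rhs = x³ + 4·x + 0 mod 13, then count y ∈ F_13 with y² ≡ rhs.
  x = 0: rhs = 0, matching y values: 0 (1 points).
  x = 1: rhs = 5, matching y values: none (0 points).
  x = 2: rhs = 3, matching y values: 4, 9 (2 points).
  x = 3: rhs = 0, matching y values: 0 (1 points).
  x = 4: rhs = 2, matching y values: none (0 points).
  x = 5: rhs = 2, matching y values: none (0 points).
  x = 6: rhs = 6, matching y values: none (0 points).
  x = 7: rhs = 7, matching y values: none (0 points).
  x = 8: rhs = 11, matching y values: none (0 points).
  x = 9: rhs = 11, matching y values: none (0 points).
  x = 10: rhs = 0, matching y values: 0 (1 points).
  x = 11: rhs = 10, matching y values: 6, 7 (2 points).
  x = 12: rhs = 8, matching y values: none (0 points).
Total affine count: 7.
Full point count |E(F_13)| = 7 + 1 = 8.
Hasse bound: |8 − (13+1)| = |-6| = 6 ≤ 2√13 ≈ 7.2111 ✓.


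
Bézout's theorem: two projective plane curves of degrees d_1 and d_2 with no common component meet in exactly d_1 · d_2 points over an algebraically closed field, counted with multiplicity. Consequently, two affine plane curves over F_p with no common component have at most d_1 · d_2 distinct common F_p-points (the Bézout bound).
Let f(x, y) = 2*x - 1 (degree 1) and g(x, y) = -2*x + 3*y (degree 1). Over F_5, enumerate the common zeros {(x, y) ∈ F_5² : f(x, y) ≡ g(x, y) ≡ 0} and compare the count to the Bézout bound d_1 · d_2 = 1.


Common zeros: {(3, 2)}; count = 1; Bézout bound = 1.

deg(f) = 1, deg(g) = 1, so Bézout bound = 1.
Scan x ∈ F_5. For each x, list the y ∈ F_5 with f(x, y) ≡ 0 and those with g(x, y) ≡ 0 (mod 5); the common zeros in that column are the intersection.
  x = 0: f ≡ 0 at y ∈ ∅; g ≡ 0 at y ∈ {0}; common: ∅.
  x = 1: f ≡ 0 at y ∈ ∅; g ≡ 0 at y ∈ {4}; common: ∅.
  x = 2: f ≡ 0 at y ∈ ∅; g ≡ 0 at y ∈ {3}; common: ∅.
  x = 3: f ≡ 0 at y ∈ {0, 1, 2, 3, 4}; g ≡ 0 at y ∈ {2}; common: {2}.
  x = 4: f ≡ 0 at y ∈ ∅; g ≡ 0 at y ∈ {1}; common: ∅.
Collecting: common zeros = {(3, 2)}, so the count is 1.
Comparison with the Bézout bound: 1 ≤ 1 = deg(f)·deg(g), as expected for curves with no common component (the bound is attained).


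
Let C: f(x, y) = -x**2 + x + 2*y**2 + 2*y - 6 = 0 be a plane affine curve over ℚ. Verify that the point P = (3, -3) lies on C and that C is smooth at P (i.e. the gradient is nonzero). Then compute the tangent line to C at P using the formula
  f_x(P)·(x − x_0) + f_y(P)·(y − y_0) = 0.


Tangent line at P: -5*x - 10*y - 15 = 0.

Step 1: f(3, -3) = 0, so P lies on C.
Step 2: partial derivatives
  f_x(x, y) = 1 - 2*x, f_y(x, y) = 4*y + 2.
  f_x(P) = -5, f_y(P) = -10 (gradient nonzero, so P is smooth).
Step 3: tangent line at P: -5·(x − 3) + -10·(y − -3) = 0.
Expanding: -5*x - 10*y - 15 = 0.


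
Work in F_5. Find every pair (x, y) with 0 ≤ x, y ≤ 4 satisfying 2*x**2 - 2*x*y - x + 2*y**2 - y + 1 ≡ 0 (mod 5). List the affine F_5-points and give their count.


Affine F_5-points: {(2, 2), (2, 3), (3, 2), (3, 4), (4, 3), (4, 4)}; count = 6.

For each of the 25 pairs (x, y) ∈ F_5², evaluate f(x, y) mod 5. Record the zeros.
  x = 0: [0↦1, 1↦2, 2↦2, 3↦1, 4↦4]  zeros at y ∈ ∅
  x = 1: [0↦2, 1↦1, 2↦4, 3↦1, 4↦2]  zeros at y ∈ ∅
  x = 2: [0↦2, 1↦4, 2↦0, 3↦0, 4↦4]  zeros at y ∈ {2, 3}
  x = 3: [0↦1, 1↦1, 2↦0, 3↦3, 4↦0]  zeros at y ∈ {2, 4}
  x = 4: [0↦4, 1↦2, 2↦4, 3↦0, 4↦0]  zeros at y ∈ {3, 4}
Collecting zeros: affine points = {(2, 2), (2, 3), (3, 2), (3, 4), (4, 3), (4, 4)}.
Total count |C(F_5)_aff| = 6.


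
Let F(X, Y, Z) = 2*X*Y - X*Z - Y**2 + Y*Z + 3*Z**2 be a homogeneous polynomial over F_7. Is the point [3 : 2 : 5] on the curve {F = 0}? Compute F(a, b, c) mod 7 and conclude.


F(3,2,5) ≡ 1 (mod 7); P is NOT on the curve.

Evaluate F(3, 2, 5) term-by-term (mod 7).
  2*X*Y ↦ 2·3·2·1 = 12
  -X*Z ↦ -1·3·1·5 = -15
  -Y**2 ↦ -1·1·4·1 = -4
  Y*Z ↦ 1·1·2·5 = 10
  3*Z**2 ↦ 3·1·1·25 = 75
Sum: F(3, 2, 5) = (12) + (-15) + (-4) + (10) + (75) = 78.
Reducing mod 7: 78 ≡ 1 (mod 7).
Since F(a, b, c) ≡ 1 ≠ 0 (mod 7), P does NOT lie on the curve.


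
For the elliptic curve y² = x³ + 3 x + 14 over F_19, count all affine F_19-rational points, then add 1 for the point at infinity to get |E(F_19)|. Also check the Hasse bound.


Affine points = {(2, 3), (2, 16), (6, 1), (6, 18), (7, 6), (7, 13), (12, 7), (12, 12), (14, 8), (14, 11), (16, 4), (16, 15), (17, 0)}; affine count = 13; |E(F_19)| = 14.

Discriminant check: Δ ∝ 4a³ + 27b² = 4·3³ + 27·14² = 4·27 + 27·196 ≡ 4 (mod 19). Nonzero ⇒ E is nonsingular.
For each x ∈ F_19, compute rhs = x³ + 3·x + 14 mod 19, then count y ∈ F_19 with y² ≡ rhs.
  x = 0: rhs = 14, matching y values: none (0 points).
  x = 1: rhs = 18, matching y values: none (0 points).
  x = 2: rhs = 9, matching y values: 3, 16 (2 points).
  x = 3: rhs = 12, matching y values: none (0 points).
  x = 4: rhs = 14, matching y values: none (0 points).
  x = 5: rhs = 2, matching y values: none (0 points).
  x = 6: rhs = 1, matching y values: 1, 18 (2 points).
  x = 7: rhs = 17, matching y values: 6, 13 (2 points).
  x = 8: rhs = 18, matching y values: none (0 points).
  x = 9: rhs = 10, matching y values: none (0 points).
  x = 10: rhs = 18, matching y values: none (0 points).
  x = 11: rhs = 10, matching y values: none (0 points).
  x = 12: rhs = 11, matching y values: 7, 12 (2 points).
  x = 13: rhs = 8, matching y values: none (0 points).
  x = 14: rhs = 7, matching y values: 8, 11 (2 points).
  x = 15: rhs = 14, matching y values: none (0 points).
  x = 16: rhs = 16, matching y values: 4, 15 (2 points).
  x = 17: rhs = 0, matching y values: 0 (1 points).
  x = 18: rhs = 10, matching y values: none (0 points).
Total affine count: 13.
Full point count |E(F_19)| = 13 + 1 = 14.
Hasse bound: |14 − (19+1)| = |-6| = 6 ≤ 2√19 ≈ 8.7178 ✓.


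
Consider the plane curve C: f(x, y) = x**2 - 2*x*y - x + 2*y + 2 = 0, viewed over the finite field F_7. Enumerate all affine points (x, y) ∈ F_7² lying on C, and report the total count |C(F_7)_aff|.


Affine F_7-points: {(0, 6), (2, 2), (3, 2), (4, 0), (5, 1), (6, 6)}; count = 6.

For each of the 49 pairs (x, y) ∈ F_7², evaluate f(x, y) mod 7. Record the zeros.
  x = 0: [0↦2, 1↦4, 2↦6, 3↦1, 4↦3, 5↦5, 6↦0]  zeros at y ∈ {6}
  x = 1: [0↦2, 1↦2, 2↦2, 3↦2, 4↦2, 5↦2, 6↦2]  zeros at y ∈ ∅
  x = 2: [0↦4, 1↦2, 2↦0, 3↦5, 4↦3, 5↦1, 6↦6]  zeros at y ∈ {2}
  x = 3: [0↦1, 1↦4, 2↦0, 3↦3, 4↦6, 5↦2, 6↦5]  zeros at y ∈ {2}
  x = 4: [0↦0, 1↦1, 2↦2, 3↦3, 4↦4, 5↦5, 6↦6]  zeros at y ∈ {0}
  x = 5: [0↦1, 1↦0, 2↦6, 3↦5, 4↦4, 5↦3, 6↦2]  zeros at y ∈ {1}
  x = 6: [0↦4, 1↦1, 2↦5, 3↦2, 4↦6, 5↦3, 6↦0]  zeros at y ∈ {6}
Collecting zeros: affine points = {(0, 6), (2, 2), (3, 2), (4, 0), (5, 1), (6, 6)}.
Total count |C(F_7)_aff| = 6.


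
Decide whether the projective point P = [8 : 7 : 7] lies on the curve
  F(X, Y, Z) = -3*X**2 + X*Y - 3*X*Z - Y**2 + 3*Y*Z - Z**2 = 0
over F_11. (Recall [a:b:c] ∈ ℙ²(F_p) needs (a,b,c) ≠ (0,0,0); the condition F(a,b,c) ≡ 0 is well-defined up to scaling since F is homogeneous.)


F(8,7,7) ≡ 9 (mod 11); P is NOT on the curve.

Evaluate F(8, 7, 7) term-by-term (mod 11).
  -3*X**2 ↦ -3·64·1·1 = -192
  X*Y ↦ 1·8·7·1 = 56
  -3*X*Z ↦ -3·8·1·7 = -168
  -Y**2 ↦ -1·1·49·1 = -49
  3*Y*Z ↦ 3·1·7·7 = 147
  -Z**2 ↦ -1·1·1·49 = -49
Sum: F(8, 7, 7) = (-192) + (56) + (-168) + (-49) + (147) + (-49) = -255.
Reducing mod 11: -255 ≡ 9 (mod 11).
Since F(a, b, c) ≡ 9 ≠ 0 (mod 11), P does NOT lie on the curve.


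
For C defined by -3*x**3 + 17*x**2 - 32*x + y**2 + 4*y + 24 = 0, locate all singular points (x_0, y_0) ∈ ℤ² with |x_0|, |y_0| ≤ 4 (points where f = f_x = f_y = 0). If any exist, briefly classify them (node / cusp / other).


Singular points: {(2, -2)}; classification: node.

Compute partial derivatives:
  f_x = -9*x**2 + 34*x - 32.
  f_y = 2*y + 4.
Scan x_0 ∈ {−4, ..., 4}. For each x_0, f_y(x_0, y) is a polynomial in y; find its integer roots y ∈ {−4, ..., 4}, then test f_x and f at those candidates.
  x = -4: f_y(-4, y) = 2*y + 4; vanishes at y ∈ {-2}. (-4, -2): f_x = -312 ≠ 0.
  x = -3: f_y(-3, y) = 2*y + 4; vanishes at y ∈ {-2}. (-3, -2): f_x = -215 ≠ 0.
  x = -2: f_y(-2, y) = 2*y + 4; vanishes at y ∈ {-2}. (-2, -2): f_x = -136 ≠ 0.
  x = -1: f_y(-1, y) = 2*y + 4; vanishes at y ∈ {-2}. (-1, -2): f_x = -75 ≠ 0.
  x = 0: f_y(0, y) = 2*y + 4; vanishes at y ∈ {-2}. (0, -2): f_x = -32 ≠ 0.
  x = 1: f_y(1, y) = 2*y + 4; vanishes at y ∈ {-2}. (1, -2): f_x = -7 ≠ 0.
  x = 2: f_y(2, y) = 2*y + 4; vanishes at y ∈ {-2}. (2, -2): f_x = 0, f = 0 — SINGULAR.
  x = 3: f_y(3, y) = 2*y + 4; vanishes at y ∈ {-2}. (3, -2): f_x = -11 ≠ 0.
  x = 4: f_y(4, y) = 2*y + 4; vanishes at y ∈ {-2}. (4, -2): f_x = -40 ≠ 0.
Only singular point on the grid: (2, -2).
Classify: substitute x = 2 + u, y = -2 + v and expand: f = -3*u**3 - u**2 + v**2.
No constant or linear terms (consistent with a singular point). Quadratic part: -u**2 + v**2. Cubic part: -3*u**3.
The quadratic part v**2 - u**2 = (v − u)(v + u) splits into two distinct linear factors, so there are two distinct tangent lines y − -2 = ±(x − 2) — this is a node (ordinary double point).
Classification: node.


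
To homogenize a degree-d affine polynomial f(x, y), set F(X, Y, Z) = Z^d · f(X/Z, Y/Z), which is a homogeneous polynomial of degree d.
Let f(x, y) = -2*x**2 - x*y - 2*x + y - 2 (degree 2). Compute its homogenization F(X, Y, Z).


F(X, Y, Z) = -2*X**2 - X*Y - 2*X*Z + Y*Z - 2*Z**2

deg(f) = 2.
Substitute x = X/Z, y = Y/Z into f, then multiply by Z^2.
  monomial -2·x^2·y^0 ↦ -2·X^2·Y^0·Z^0.
  monomial -1·x^1·y^1 ↦ -1·X^1·Y^1·Z^0.
  monomial -2·x^1·y^0 ↦ -2·X^1·Y^0·Z^1.
  monomial 1·x^0·y^1 ↦ 1·X^0·Y^1·Z^1.
  monomial -2·x^0·y^0 ↦ -2·X^0·Y^0·Z^2.
Collecting: F(X, Y, Z) = -2*X**2 - X*Y - 2*X*Z + Y*Z - 2*Z**2.


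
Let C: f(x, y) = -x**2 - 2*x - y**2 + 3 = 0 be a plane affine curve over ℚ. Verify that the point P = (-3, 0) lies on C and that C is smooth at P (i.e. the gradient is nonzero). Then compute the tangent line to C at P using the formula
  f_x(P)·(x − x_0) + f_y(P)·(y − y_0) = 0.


Tangent line at P: 4*x + 12 = 0.

Step 1: f(-3, 0) = 0, so P lies on C.
Step 2: partial derivatives
  f_x(x, y) = -2*x - 2, f_y(x, y) = -2*y.
  f_x(P) = 4, f_y(P) = 0 (gradient nonzero, so P is smooth).
Step 3: tangent line at P: 4·(x − -3) + 0·(y − 0) = 0.
Expanding: 4*x + 12 = 0.


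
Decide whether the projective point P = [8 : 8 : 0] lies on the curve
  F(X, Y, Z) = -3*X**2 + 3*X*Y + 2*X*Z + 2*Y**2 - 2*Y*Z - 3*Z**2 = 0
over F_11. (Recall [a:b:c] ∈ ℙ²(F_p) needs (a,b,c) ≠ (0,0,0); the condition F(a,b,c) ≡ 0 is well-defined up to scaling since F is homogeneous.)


F(8,8,0) ≡ 7 (mod 11); P is NOT on the curve.

Evaluate F(8, 8, 0) term-by-term (mod 11).
  -3*X**2 ↦ -3·64·1·1 = -192
  3*X*Y ↦ 3·8·8·1 = 192
  2*X*Z ↦ 2·8·1·0 = 0
  2*Y**2 ↦ 2·1·64·1 = 128
  -2*Y*Z ↦ -2·1·8·0 = 0
  -3*Z**2 ↦ -3·1·1·0 = 0
Sum: F(8, 8, 0) = (-192) + (192) + (0) + (128) + (0) + (0) = 128.
Reducing mod 11: 128 ≡ 7 (mod 11).
Since F(a, b, c) ≡ 7 ≠ 0 (mod 11), P does NOT lie on the curve.


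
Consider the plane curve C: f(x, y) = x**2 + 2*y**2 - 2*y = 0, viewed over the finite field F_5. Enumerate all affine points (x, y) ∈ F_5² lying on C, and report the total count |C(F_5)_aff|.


Affine F_5-points: {(0, 0), (0, 1), (1, 2), (1, 4), (4, 2), (4, 4)}; count = 6.

For each of the 25 pairs (x, y) ∈ F_5², evaluate f(x, y) mod 5. Record the zeros.
  x = 0: [0↦0, 1↦0, 2↦4, 3↦2, 4↦4]  zeros at y ∈ {0, 1}
  x = 1: [0↦1, 1↦1, 2↦0, 3↦3, 4↦0]  zeros at y ∈ {2, 4}
  x = 2: [0↦4, 1↦4, 2↦3, 3↦1, 4↦3]  zeros at y ∈ ∅
  x = 3: [0↦4, 1↦4, 2↦3, 3↦1, 4↦3]  zeros at y ∈ ∅
  x = 4: [0↦1, 1↦1, 2↦0, 3↦3, 4↦0]  zeros at y ∈ {2, 4}
Collecting zeros: affine points = {(0, 0), (0, 1), (1, 2), (1, 4), (4, 2), (4, 4)}.
Total count |C(F_5)_aff| = 6.


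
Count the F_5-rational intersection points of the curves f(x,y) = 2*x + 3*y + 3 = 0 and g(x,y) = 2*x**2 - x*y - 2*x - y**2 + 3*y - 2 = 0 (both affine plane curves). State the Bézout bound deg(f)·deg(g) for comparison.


Common zeros: {(4, 3)}; count = 1; Bézout bound = 2.

deg(f) = 1, deg(g) = 2, so Bézout bound = 2.
Scan x ∈ F_5. For each x, list the y ∈ F_5 with f(x, y) ≡ 0 and those with g(x, y) ≡ 0 (mod 5); the common zeros in that column are the intersection.
  x = 0: f ≡ 0 at y ∈ {4}; g ≡ 0 at y ∈ {1, 2}; common: ∅.
  x = 1: f ≡ 0 at y ∈ {0}; g ≡ 0 at y ∈ {3, 4}; common: ∅.
  x = 2: f ≡ 0 at y ∈ {1}; g ≡ 0 at y ∈ {2, 4}; common: ∅.
  x = 3: f ≡ 0 at y ∈ {2}; g ≡ 0 at y ∈ {0}; common: ∅.
  x = 4: f ≡ 0 at y ∈ {3}; g ≡ 0 at y ∈ {1, 3}; common: {3}.
Collecting: common zeros = {(4, 3)}, so the count is 1.
Comparison with the Bézout bound: 1 ≤ 2 = deg(f)·deg(g), as expected for curves with no common component (the affine F_5-count falls short of the bound because intersections may lie at infinity, over extension fields, or carry multiplicity).


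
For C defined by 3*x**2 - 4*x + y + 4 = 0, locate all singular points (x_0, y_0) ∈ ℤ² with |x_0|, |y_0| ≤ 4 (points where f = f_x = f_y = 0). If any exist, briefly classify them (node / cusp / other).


No singular points in the scanned grid; C is smooth there.

Compute partial derivatives:
  f_x = 6*x - 4.
  f_y = 1.
f_y = 1 is a nonzero constant, so f_y never vanishes: no point (x, y) can satisfy f = f_x = f_y = 0. In particular no (x, y) ∈ {−4, ..., 4}² is singular; the curve is smooth.


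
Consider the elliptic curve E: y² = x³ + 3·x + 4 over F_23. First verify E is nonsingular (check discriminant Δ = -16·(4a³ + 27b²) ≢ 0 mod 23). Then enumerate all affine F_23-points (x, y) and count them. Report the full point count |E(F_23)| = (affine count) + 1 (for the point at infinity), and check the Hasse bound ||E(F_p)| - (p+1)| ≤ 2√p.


Affine points = {(0, 2), (0, 21), (1, 10), (1, 13), (2, 8), (2, 15), (5, 11), (5, 12), (6, 10), (6, 13), (7, 0), (9, 1), (9, 22), (13, 3), (13, 20), (16, 10), (16, 13), (17, 0), (18, 5), (18, 18), (21, 6), (21, 17), (22, 0)}; affine count = 23; |E(F_23)| = 24.

Discriminant check: Δ ∝ 4a³ + 27b² = 4·3³ + 27·4² = 4·27 + 27·16 ≡ 11 (mod 23). Nonzero ⇒ E is nonsingular.
For each x ∈ F_23, compute rhs = x³ + 3·x + 4 mod 23, then count y ∈ F_23 with y² ≡ rhs.
  x = 0: rhs = 4, matching y values: 2, 21 (2 points).
  x = 1: rhs = 8, matching y values: 10, 13 (2 points).
  x = 2: rhs = 18, matching y values: 8, 15 (2 points).
  x = 3: rhs = 17, matching y values: none (0 points).
  x = 4: rhs = 11, matching y values: none (0 points).
  x = 5: rhs = 6, matching y values: 11, 12 (2 points).
  x = 6: rhs = 8, matching y values: 10, 13 (2 points).
  x = 7: rhs = 0, matching y values: 0 (1 points).
  x = 8: rhs = 11, matching y values: none (0 points).
  x = 9: rhs = 1, matching y values: 1, 22 (2 points).
  x = 10: rhs = 22, matching y values: none (0 points).
  x = 11: rhs = 11, matching y values: none (0 points).
  x = 12: rhs = 20, matching y values: none (0 points).
  x = 13: rhs = 9, matching y values: 3, 20 (2 points).
  x = 14: rhs = 7, matching y values: none (0 points).
  x = 15: rhs = 20, matching y values: none (0 points).
  x = 16: rhs = 8, matching y values: 10, 13 (2 points).
  x = 17: rhs = 0, matching y values: 0 (1 points).
  x = 18: rhs = 2, matching y values: 5, 18 (2 points).
  x = 19: rhs = 20, matching y values: none (0 points).
  x = 20: rhs = 14, matching y values: none (0 points).
  x = 21: rhs = 13, matching y values: 6, 17 (2 points).
  x = 22: rhs = 0, matching y values: 0 (1 points).
Total affine count: 23.
Full point count |E(F_23)| = 23 + 1 = 24.
Hasse bound: |24 − (23+1)| = |0| = 0 ≤ 2√23 ≈ 9.5917 ✓.


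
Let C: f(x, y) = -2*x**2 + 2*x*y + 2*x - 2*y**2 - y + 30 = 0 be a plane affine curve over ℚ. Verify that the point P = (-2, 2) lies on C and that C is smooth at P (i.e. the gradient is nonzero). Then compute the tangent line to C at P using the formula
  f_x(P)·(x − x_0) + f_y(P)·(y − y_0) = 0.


Tangent line at P: 14*x - 13*y + 54 = 0.

Step 1: f(-2, 2) = 0, so P lies on C.
Step 2: partial derivatives
  f_x(x, y) = -4*x + 2*y + 2, f_y(x, y) = 2*x - 4*y - 1.
  f_x(P) = 14, f_y(P) = -13 (gradient nonzero, so P is smooth).
Step 3: tangent line at P: 14·(x − -2) + -13·(y − 2) = 0.
Expanding: 14*x - 13*y + 54 = 0.


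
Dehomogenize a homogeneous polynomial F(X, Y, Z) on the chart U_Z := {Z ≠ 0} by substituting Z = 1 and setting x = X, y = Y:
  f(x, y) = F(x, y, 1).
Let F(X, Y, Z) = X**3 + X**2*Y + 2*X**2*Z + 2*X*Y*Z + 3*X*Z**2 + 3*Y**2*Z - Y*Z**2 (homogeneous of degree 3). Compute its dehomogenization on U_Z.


f(x, y) = x**3 + x**2*y + 2*x**2 + 2*x*y + 3*x + 3*y**2 - y

On U_Z we set Z = 1. Each monomial c·X^i·Y^j·Z^k in F becomes c·x^i·y^j·1^k = c·x^i·y^j.
Substituting Z = 1: F(X, Y, 1) = x**3 + x**2*y + 2*x**2 + 2*x*y + 3*x + 3*y**2 - y.
Note: deg(f) ≤ deg(F) = 3; strict inequality happens when F is divisible by Z (lost terms).


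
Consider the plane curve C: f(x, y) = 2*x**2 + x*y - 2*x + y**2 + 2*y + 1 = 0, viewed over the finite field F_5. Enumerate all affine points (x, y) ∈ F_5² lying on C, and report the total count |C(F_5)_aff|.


Affine F_5-points: {(0, 4), (1, 1), (2, 0), (2, 1), (4, 0), (4, 4)}; count = 6.

For each of the 25 pairs (x, y) ∈ F_5², evaluate f(x, y) mod 5. Record the zeros.
  x = 0: [0↦1, 1↦4, 2↦4, 3↦1, 4↦0]  zeros at y ∈ {4}
  x = 1: [0↦1, 1↦0, 2↦1, 3↦4, 4↦4]  zeros at y ∈ {1}
  x = 2: [0↦0, 1↦0, 2↦2, 3↦1, 4↦2]  zeros at y ∈ {0, 1}
  x = 3: [0↦3, 1↦4, 2↦2, 3↦2, 4↦4]  zeros at y ∈ ∅
  x = 4: [0↦0, 1↦2, 2↦1, 3↦2, 4↦0]  zeros at y ∈ {0, 4}
Collecting zeros: affine points = {(0, 4), (1, 1), (2, 0), (2, 1), (4, 0), (4, 4)}.
Total count |C(F_5)_aff| = 6.


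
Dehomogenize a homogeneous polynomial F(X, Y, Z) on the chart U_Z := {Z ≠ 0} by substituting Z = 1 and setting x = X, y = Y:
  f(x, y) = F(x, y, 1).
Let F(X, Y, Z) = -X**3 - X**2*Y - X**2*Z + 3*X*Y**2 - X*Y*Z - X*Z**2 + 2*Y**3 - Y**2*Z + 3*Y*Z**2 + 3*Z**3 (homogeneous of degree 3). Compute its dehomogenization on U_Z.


f(x, y) = -x**3 - x**2*y - x**2 + 3*x*y**2 - x*y - x + 2*y**3 - y**2 + 3*y + 3

On U_Z we set Z = 1. Each monomial c·X^i·Y^j·Z^k in F becomes c·x^i·y^j·1^k = c·x^i·y^j.
Substituting Z = 1: F(X, Y, 1) = -x**3 - x**2*y - x**2 + 3*x*y**2 - x*y - x + 2*y**3 - y**2 + 3*y + 3.
Note: deg(f) ≤ deg(F) = 3; strict inequality happens when F is divisible by Z (lost terms).


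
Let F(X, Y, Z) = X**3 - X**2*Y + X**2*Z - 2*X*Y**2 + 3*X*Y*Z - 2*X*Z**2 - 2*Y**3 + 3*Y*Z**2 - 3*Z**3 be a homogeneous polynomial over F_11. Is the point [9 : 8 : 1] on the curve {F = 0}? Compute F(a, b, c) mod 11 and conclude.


F(9,8,1) ≡ 9 (mod 11); P is NOT on the curve.

Evaluate F(9, 8, 1) term-by-term (mod 11).
  X**3 ↦ 1·729·1·1 = 729
  -X**2*Y ↦ -1·81·8·1 = -648
  X**2*Z ↦ 1·81·1·1 = 81
  -2*X*Y**2 ↦ -2·9·64·1 = -1152
  3*X*Y*Z ↦ 3·9·8·1 = 216
  -2*X*Z**2 ↦ -2·9·1·1 = -18
  -2*Y**3 ↦ -2·1·512·1 = -1024
  3*Y*Z**2 ↦ 3·1·8·1 = 24
  -3*Z**3 ↦ -3·1·1·1 = -3
Sum: F(9, 8, 1) = (729) + (-648) + (81) + (-1152) + (216) + (-18) + (-1024) + (24) + (-3) = -1795.
Reducing mod 11: -1795 ≡ 9 (mod 11).
Since F(a, b, c) ≡ 9 ≠ 0 (mod 11), P does NOT lie on the curve.


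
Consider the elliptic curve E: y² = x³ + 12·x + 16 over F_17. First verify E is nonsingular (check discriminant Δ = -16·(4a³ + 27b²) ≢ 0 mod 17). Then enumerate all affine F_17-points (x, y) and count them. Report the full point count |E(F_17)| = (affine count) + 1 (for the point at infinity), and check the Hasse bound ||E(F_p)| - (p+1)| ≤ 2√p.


Affine points = {(0, 4), (0, 13), (4, 3), (4, 14), (6, 7), (6, 10), (7, 1), (7, 16), (11, 0), (12, 1), (12, 16), (14, 2), (14, 15), (15, 1), (15, 16)}; affine count = 15; |E(F_17)| = 16.

Discriminant check: Δ ∝ 4a³ + 27b² = 4·12³ + 27·16² = 4·1728 + 27·256 ≡ 3 (mod 17). Nonzero ⇒ E is nonsingular.
For each x ∈ F_17, compute rhs = x³ + 12·x + 16 mod 17, then count y ∈ F_17 with y² ≡ rhs.
  x = 0: rhs = 16, matching y values: 4, 13 (2 points).
  x = 1: rhs = 12, matching y values: none (0 points).
  x = 2: rhs = 14, matching y values: none (0 points).
  x = 3: rhs = 11, matching y values: none (0 points).
  x = 4: rhs = 9, matching y values: 3, 14 (2 points).
  x = 5: rhs = 14, matching y values: none (0 points).
  x = 6: rhs = 15, matching y values: 7, 10 (2 points).
  x = 7: rhs = 1, matching y values: 1, 16 (2 points).
  x = 8: rhs = 12, matching y values: none (0 points).
  x = 9: rhs = 3, matching y values: none (0 points).
  x = 10: rhs = 14, matching y values: none (0 points).
  x = 11: rhs = 0, matching y values: 0 (1 points).
  x = 12: rhs = 1, matching y values: 1, 16 (2 points).
  x = 13: rhs = 6, matching y values: none (0 points).
  x = 14: rhs = 4, matching y values: 2, 15 (2 points).
  x = 15: rhs = 1, matching y values: 1, 16 (2 points).
  x = 16: rhs = 3, matching y values: none (0 points).
Total affine count: 15.
Full point count |E(F_17)| = 15 + 1 = 16.
Hasse bound: |16 − (17+1)| = |-2| = 2 ≤ 2√17 ≈ 8.2462 ✓.


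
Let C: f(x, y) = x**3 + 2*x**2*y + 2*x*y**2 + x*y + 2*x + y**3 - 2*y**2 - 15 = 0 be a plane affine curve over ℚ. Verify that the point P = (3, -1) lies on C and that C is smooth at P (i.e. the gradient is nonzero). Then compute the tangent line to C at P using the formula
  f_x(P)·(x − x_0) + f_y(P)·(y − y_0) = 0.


Tangent line at P: 18*x + 16*y - 38 = 0.

Step 1: f(3, -1) = 0, so P lies on C.
Step 2: partial derivatives
  f_x(x, y) = 3*x**2 + 4*x*y + 2*y**2 + y + 2, f_y(x, y) = 2*x**2 + 4*x*y + x + 3*y**2 - 4*y.
  f_x(P) = 18, f_y(P) = 16 (gradient nonzero, so P is smooth).
Step 3: tangent line at P: 18·(x − 3) + 16·(y − -1) = 0.
Expanding: 18*x + 16*y - 38 = 0.


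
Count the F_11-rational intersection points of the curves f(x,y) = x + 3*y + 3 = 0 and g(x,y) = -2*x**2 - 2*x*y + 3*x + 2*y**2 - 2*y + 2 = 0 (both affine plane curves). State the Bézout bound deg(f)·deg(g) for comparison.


Common zeros: ∅; count = 0; Bézout bound = 2.

deg(f) = 1, deg(g) = 2, so Bézout bound = 2.
Scan x ∈ F_11. For each x, list the y ∈ F_11 with f(x, y) ≡ 0 and those with g(x, y) ≡ 0 (mod 11); the common zeros in that column are the intersection.
  x = 0: f ≡ 0 at y ∈ {10}; g ≡ 0 at y ∈ ∅; common: ∅.
  x = 1: f ≡ 0 at y ∈ {6}; g ≡ 0 at y ∈ {5, 8}; common: ∅.
  x = 2: f ≡ 0 at y ∈ {2}; g ≡ 0 at y ∈ {0, 3}; common: ∅.
  x = 3: f ≡ 0 at y ∈ {9}; g ≡ 0 at y ∈ ∅; common: ∅.
  x = 4: f ≡ 0 at y ∈ {5}; g ≡ 0 at y ∈ ∅; common: ∅.
  x = 5: f ≡ 0 at y ∈ {1}; g ≡ 0 at y ∈ {0, 6}; common: ∅.
  x = 6: f ≡ 0 at y ∈ {8}; g ≡ 0 at y ∈ ∅; common: ∅.
  x = 7: f ≡ 0 at y ∈ {4}; g ≡ 0 at y ∈ {2, 6}; common: ∅.
  x = 8: f ≡ 0 at y ∈ {0}; g ≡ 0 at y ∈ ∅; common: ∅.
  x = 9: f ≡ 0 at y ∈ {7}; g ≡ 0 at y ∈ {2, 8}; common: ∅.
  x = 10: f ≡ 0 at y ∈ {3}; g ≡ 0 at y ∈ ∅; common: ∅.
Collecting: common zeros = ∅, so the count is 0.
Comparison with the Bézout bound: 0 ≤ 2 = deg(f)·deg(g), as expected for curves with no common component (the affine F_11-count falls short of the bound because intersections may lie at infinity, over extension fields, or carry multiplicity).


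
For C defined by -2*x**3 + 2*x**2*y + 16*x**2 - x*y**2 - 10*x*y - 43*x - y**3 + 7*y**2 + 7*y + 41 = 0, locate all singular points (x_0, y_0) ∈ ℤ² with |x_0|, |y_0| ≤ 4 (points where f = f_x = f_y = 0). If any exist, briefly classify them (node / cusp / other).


Singular points: {(3, 1)}; classification: cusp.

Compute partial derivatives:
  f_x = -6*x**2 + 4*x*y + 32*x - y**2 - 10*y - 43.
  f_y = 2*x**2 - 2*x*y - 10*x - 3*y**2 + 14*y + 7.
Scan x_0 ∈ {−4, ..., 4}. For each x_0, f_y(x_0, y) is a polynomial in y; find its integer roots y ∈ {−4, ..., 4}, then test f_x and f at those candidates.
  x = -4: f_y(-4, y) = -3*y**2 + 22*y + 79; no integer root y with |y| ≤ 4.
  x = -3: f_y(-3, y) = -3*y**2 + 20*y + 55; no integer root y with |y| ≤ 4.
  x = -2: f_y(-2, y) = -3*y**2 + 18*y + 35; no integer root y with |y| ≤ 4.
  x = -1: f_y(-1, y) = -3*y**2 + 16*y + 19; vanishes at y ∈ {-1}. (-1, -1): f_x = -68 ≠ 0.
  x = 0: f_y(0, y) = -3*y**2 + 14*y + 7; no integer root y with |y| ≤ 4.
  x = 1: f_y(1, y) = -3*y**2 + 12*y - 1; no integer root y with |y| ≤ 4.
  x = 2: f_y(2, y) = -3*y**2 + 10*y - 5; no integer root y with |y| ≤ 4.
  x = 3: f_y(3, y) = -3*y**2 + 8*y - 5; vanishes at y ∈ {1}. (3, 1): f_x = 0, f = 0 — SINGULAR.
  x = 4: f_y(4, y) = -3*y**2 + 6*y - 1; no integer root y with |y| ≤ 4.
Only singular point on the grid: (3, 1).
Classify: substitute x = 3 + u, y = 1 + v and expand: f = -2*u**3 + 2*u**2*v - u*v**2 - v**3 + v**2.
No constant or linear terms (consistent with a singular point). Quadratic part: v**2. Cubic part: -2*u**3 + 2*u**2*v - u*v**2 - v**3.
The quadratic part v**2 is a perfect square, so there is a single (double) tangent line v = 0, i.e. y = 1. Restricting the cubic part to that line (v = 0) leaves -2*u**3 ≠ 0, so f is not divisible by v and the branch is v² ≈ 2*u**3 to lowest order — this is a cusp.
Classification: cusp.


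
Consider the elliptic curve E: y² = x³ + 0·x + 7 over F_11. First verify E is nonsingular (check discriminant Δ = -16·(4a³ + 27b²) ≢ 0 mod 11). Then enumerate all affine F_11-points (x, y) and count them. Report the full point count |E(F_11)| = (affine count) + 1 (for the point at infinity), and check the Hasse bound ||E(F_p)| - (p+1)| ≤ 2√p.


Affine points = {(2, 2), (2, 9), (3, 1), (3, 10), (4, 4), (4, 7), (5, 0), (6, 5), (6, 6), (7, 3), (7, 8)}; affine count = 11; |E(F_11)| = 12.

Discriminant check: Δ ∝ 4a³ + 27b² = 4·0³ + 27·7² = 4·0 + 27·49 ≡ 3 (mod 11). Nonzero ⇒ E is nonsingular.
For each x ∈ F_11, compute rhs = x³ + 0·x + 7 mod 11, then count y ∈ F_11 with y² ≡ rhs.
  x = 0: rhs = 7, matching y values: none (0 points).
  x = 1: rhs = 8, matching y values: none (0 points).
  x = 2: rhs = 4, matching y values: 2, 9 (2 points).
  x = 3: rhs = 1, matching y values: 1, 10 (2 points).
  x = 4: rhs = 5, matching y values: 4, 7 (2 points).
  x = 5: rhs = 0, matching y values: 0 (1 points).
  x = 6: rhs = 3, matching y values: 5, 6 (2 points).
  x = 7: rhs = 9, matching y values: 3, 8 (2 points).
  x = 8: rhs = 2, matching y values: none (0 points).
  x = 9: rhs = 10, matching y values: none (0 points).
  x = 10: rhs = 6, matching y values: none (0 points).
Total affine count: 11.
Full point count |E(F_11)| = 11 + 1 = 12.
Hasse bound: |12 − (11+1)| = |0| = 0 ≤ 2√11 ≈ 6.6332 ✓.


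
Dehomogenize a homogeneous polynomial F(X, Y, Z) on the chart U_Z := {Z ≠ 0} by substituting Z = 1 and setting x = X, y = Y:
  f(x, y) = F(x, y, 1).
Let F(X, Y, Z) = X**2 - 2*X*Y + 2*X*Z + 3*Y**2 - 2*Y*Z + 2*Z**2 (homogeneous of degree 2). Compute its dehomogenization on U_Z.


f(x, y) = x**2 - 2*x*y + 2*x + 3*y**2 - 2*y + 2

On U_Z we set Z = 1. Each monomial c·X^i·Y^j·Z^k in F becomes c·x^i·y^j·1^k = c·x^i·y^j.
Substituting Z = 1: F(X, Y, 1) = x**2 - 2*x*y + 2*x + 3*y**2 - 2*y + 2.
Note: deg(f) ≤ deg(F) = 2; strict inequality happens when F is divisible by Z (lost terms).


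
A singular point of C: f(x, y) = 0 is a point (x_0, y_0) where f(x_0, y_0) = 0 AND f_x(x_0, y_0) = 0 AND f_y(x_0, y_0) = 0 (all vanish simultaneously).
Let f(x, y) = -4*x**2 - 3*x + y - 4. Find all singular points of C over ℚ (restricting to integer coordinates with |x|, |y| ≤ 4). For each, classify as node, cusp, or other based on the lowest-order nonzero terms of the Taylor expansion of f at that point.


No singular points in the scanned grid; C is smooth there.

Compute partial derivatives:
  f_x = -8*x - 3.
  f_y = 1.
f_y = 1 is a nonzero constant, so f_y never vanishes: no point (x, y) can satisfy f = f_x = f_y = 0. In particular no (x, y) ∈ {−4, ..., 4}² is singular; the curve is smooth.


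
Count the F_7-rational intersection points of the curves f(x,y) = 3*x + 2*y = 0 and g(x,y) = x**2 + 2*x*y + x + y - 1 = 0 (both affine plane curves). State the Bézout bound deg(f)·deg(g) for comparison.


Common zeros: {(1, 2), (4, 1)}; count = 2; Bézout bound = 2.

deg(f) = 1, deg(g) = 2, so Bézout bound = 2.
Scan x ∈ F_7. For each x, list the y ∈ F_7 with f(x, y) ≡ 0 and those with g(x, y) ≡ 0 (mod 7); the common zeros in that column are the intersection.
  x = 0: f ≡ 0 at y ∈ {0}; g ≡ 0 at y ∈ {1}; common: ∅.
  x = 1: f ≡ 0 at y ∈ {2}; g ≡ 0 at y ∈ {2}; common: {2}.
  x = 2: f ≡ 0 at y ∈ {4}; g ≡ 0 at y ∈ {6}; common: ∅.
  x = 3: f ≡ 0 at y ∈ {6}; g ≡ 0 at y ∈ ∅; common: ∅.
  x = 4: f ≡ 0 at y ∈ {1}; g ≡ 0 at y ∈ {1}; common: {1}.
  x = 5: f ≡ 0 at y ∈ {3}; g ≡ 0 at y ∈ {5}; common: ∅.
  x = 6: f ≡ 0 at y ∈ {5}; g ≡ 0 at y ∈ {6}; common: ∅.
Collecting: common zeros = {(1, 2), (4, 1)}, so the count is 2.
Comparison with the Bézout bound: 2 ≤ 2 = deg(f)·deg(g), as expected for curves with no common component (the bound is attained).


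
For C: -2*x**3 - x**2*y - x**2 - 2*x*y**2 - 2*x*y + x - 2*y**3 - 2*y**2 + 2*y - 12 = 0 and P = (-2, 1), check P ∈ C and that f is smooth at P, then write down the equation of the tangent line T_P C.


Tangent line at P: -19*x - 38 = 0.

Step 1: f(-2, 1) = 0, so P lies on C.
Step 2: partial derivatives
  f_x(x, y) = -6*x**2 - 2*x*y - 2*x - 2*y**2 - 2*y + 1, f_y(x, y) = -x**2 - 4*x*y - 2*x - 6*y**2 - 4*y + 2.
  f_x(P) = -19, f_y(P) = 0 (gradient nonzero, so P is smooth).
Step 3: tangent line at P: -19·(x − -2) + 0·(y − 1) = 0.
Expanding: -19*x - 38 = 0.


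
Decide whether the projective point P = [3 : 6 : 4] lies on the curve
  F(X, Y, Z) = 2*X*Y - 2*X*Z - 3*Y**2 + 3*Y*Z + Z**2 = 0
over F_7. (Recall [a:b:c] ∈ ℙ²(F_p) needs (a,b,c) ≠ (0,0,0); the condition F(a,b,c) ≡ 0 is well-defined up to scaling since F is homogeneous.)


F(3,6,4) ≡ 6 (mod 7); P is NOT on the curve.

Evaluate F(3, 6, 4) term-by-term (mod 7).
  2*X*Y ↦ 2·3·6·1 = 36
  -2*X*Z ↦ -2·3·1·4 = -24
  -3*Y**2 ↦ -3·1·36·1 = -108
  3*Y*Z ↦ 3·1·6·4 = 72
  Z**2 ↦ 1·1·1·16 = 16
Sum: F(3, 6, 4) = (36) + (-24) + (-108) + (72) + (16) = -8.
Reducing mod 7: -8 ≡ 6 (mod 7).
Since F(a, b, c) ≡ 6 ≠ 0 (mod 7), P does NOT lie on the curve.
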